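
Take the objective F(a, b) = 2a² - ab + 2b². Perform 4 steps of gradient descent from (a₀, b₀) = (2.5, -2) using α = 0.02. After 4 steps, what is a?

∇F = (4a - b, -a + 4b)
Step 1: at (2.5, -2), ∇F = (12, -10.5) → (2.5, -2) − 0.02·(12, -10.5) = (2.26, -1.79)
Step 2: at (2.26, -1.79), ∇F = (10.83, -9.42) → (2.26, -1.79) − 0.02·(10.83, -9.42) = (2.0434, -1.6016)
Step 3: at (2.0434, -1.6016), ∇F = (9.7752, -8.4498) → (2.0434, -1.6016) − 0.02·(9.7752, -8.4498) = (1.847896, -1.432604)
Step 4: at (1.847896, -1.432604), ∇F = (8.824188, -7.578312) → (1.847896, -1.432604) − 0.02·(8.824188, -7.578312) = (1.67141224, -1.28103776)
a = 1.67141224

1.67141224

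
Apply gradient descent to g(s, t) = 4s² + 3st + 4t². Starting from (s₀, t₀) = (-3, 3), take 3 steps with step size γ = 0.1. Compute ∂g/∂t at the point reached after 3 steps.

1.875

∇g = (8s + 3t, 3s + 8t)
(s₁, t₁) = (-3, 3) − 0.1·(-15, 15) = (-1.5, 1.5)
(s₂, t₂) = (-1.5, 1.5) − 0.1·(-7.5, 7.5) = (-0.75, 0.75)
(s₃, t₃) = (-0.75, 0.75) − 0.1·(-3.75, 3.75) = (-0.375, 0.375)
∂g/∂t at (-0.375, 0.375) = 1.875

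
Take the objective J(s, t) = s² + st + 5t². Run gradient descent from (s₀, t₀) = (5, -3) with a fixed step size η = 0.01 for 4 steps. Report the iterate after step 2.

(4.8589, -2.5243)

∇J = (2s + t, s + 10t)
Step 1: at (5, -3), ∇J = (7, -25) → (5, -3) − 0.01·(7, -25) = (4.93, -2.75)
Step 2: at (4.93, -2.75), ∇J = (7.11, -22.57) → (4.93, -2.75) − 0.01·(7.11, -22.57) = (4.8589, -2.5243)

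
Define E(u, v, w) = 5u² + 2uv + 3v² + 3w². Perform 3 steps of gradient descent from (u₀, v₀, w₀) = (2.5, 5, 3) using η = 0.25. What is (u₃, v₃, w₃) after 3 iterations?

∇E = (10u + 2v, 2u + 6v, 6w)
(u₁, v₁, w₁) = (2.5, 5, 3) − 0.25·(35, 35, 18) = (-6.25, -3.75, -1.5)
(u₂, v₂, w₂) = (-6.25, -3.75, -1.5) − 0.25·(-70, -35, -9) = (11.25, 5, 0.75)
(u₃, v₃, w₃) = (11.25, 5, 0.75) − 0.25·(122.5, 52.5, 4.5) = (-19.375, -8.125, -0.375)

(-19.375, -8.125, -0.375)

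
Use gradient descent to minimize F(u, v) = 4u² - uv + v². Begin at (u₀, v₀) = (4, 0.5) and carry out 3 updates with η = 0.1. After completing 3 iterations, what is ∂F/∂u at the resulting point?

0.375

∇F = (8u - v, -u + 2v)
(u₁, v₁) = (4, 0.5) − 0.1·(31.5, -3) = (0.85, 0.8)
(u₂, v₂) = (0.85, 0.8) − 0.1·(6, 0.75) = (0.25, 0.725)
(u₃, v₃) = (0.25, 0.725) − 0.1·(1.275, 1.2) = (0.1225, 0.605)
∂F/∂u at (0.1225, 0.605) = 0.375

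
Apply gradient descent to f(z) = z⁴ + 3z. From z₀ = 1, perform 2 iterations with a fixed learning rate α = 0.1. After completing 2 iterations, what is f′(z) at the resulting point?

2.999994961152

f′(z) = 4z³ + 3
z₁ = 1 − 0.1·7 = 0.3
z₂ = 0.3 − 0.1·3.108 = -0.0108
f′(z) at (-0.0108) = 2.999994961152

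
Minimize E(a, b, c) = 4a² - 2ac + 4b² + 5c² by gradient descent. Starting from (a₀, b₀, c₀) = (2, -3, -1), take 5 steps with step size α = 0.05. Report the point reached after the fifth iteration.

∇E = (8a - 2c, 8b, -2a + 10c)
Step 1: at (2, -3, -1), ∇E = (18, -24, -14) → (2, -3, -1) − 0.05·(18, -24, -14) = (1.1, -1.8, -0.3)
Step 2: at (1.1, -1.8, -0.3), ∇E = (9.4, -14.4, -5.2) → (1.1, -1.8, -0.3) − 0.05·(9.4, -14.4, -5.2) = (0.63, -1.08, -0.04)
Step 3: at (0.63, -1.08, -0.04), ∇E = (5.12, -8.64, -1.66) → (0.63, -1.08, -0.04) − 0.05·(5.12, -8.64, -1.66) = (0.374, -0.648, 0.043)
Step 4: at (0.374, -0.648, 0.043), ∇E = (2.906, -5.184, -0.318) → (0.374, -0.648, 0.043) − 0.05·(2.906, -5.184, -0.318) = (0.2287, -0.3888, 0.0589)
Step 5: at (0.2287, -0.3888, 0.0589), ∇E = (1.7118, -3.1104, 0.1316) → (0.2287, -0.3888, 0.0589) − 0.05·(1.7118, -3.1104, 0.1316) = (0.14311, -0.23328, 0.05232)

(0.14311, -0.23328, 0.05232)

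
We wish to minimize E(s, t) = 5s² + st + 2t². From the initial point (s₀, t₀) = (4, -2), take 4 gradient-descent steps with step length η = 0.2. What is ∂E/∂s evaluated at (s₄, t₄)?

∇E = (10s + t, s + 4t)
(s₁, t₁) = (4, -2) − 0.2·(38, -4) = (-3.6, -1.2)
(s₂, t₂) = (-3.6, -1.2) − 0.2·(-37.2, -8.4) = (3.84, 0.48)
(s₃, t₃) = (3.84, 0.48) − 0.2·(38.88, 5.76) = (-3.936, -0.672)
(s₄, t₄) = (-3.936, -0.672) − 0.2·(-40.032, -6.624) = (4.0704, 0.6528)
∂E/∂s at (4.0704, 0.6528) = 41.3568

41.3568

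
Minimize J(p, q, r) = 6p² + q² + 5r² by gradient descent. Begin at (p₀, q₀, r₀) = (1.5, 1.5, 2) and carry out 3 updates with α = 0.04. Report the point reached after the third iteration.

∇J = (12p, 2q, 10r)
Step 1: at (1.5, 1.5, 2), ∇J = (18, 3, 20) → (1.5, 1.5, 2) − 0.04·(18, 3, 20) = (0.78, 1.38, 1.2)
Step 2: at (0.78, 1.38, 1.2), ∇J = (9.36, 2.76, 12) → (0.78, 1.38, 1.2) − 0.04·(9.36, 2.76, 12) = (0.4056, 1.2696, 0.72)
Step 3: at (0.4056, 1.2696, 0.72), ∇J = (4.8672, 2.5392, 7.2) → (0.4056, 1.2696, 0.72) − 0.04·(4.8672, 2.5392, 7.2) = (0.210912, 1.168032, 0.432)

(0.210912, 1.168032, 0.432)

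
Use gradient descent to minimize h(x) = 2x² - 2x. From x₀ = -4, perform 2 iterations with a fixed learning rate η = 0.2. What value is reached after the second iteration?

0.32

h′(x) = 4x - 2
x₁ = -4 − 0.2·(-18) = -0.4
x₂ = -0.4 − 0.2·(-3.6) = 0.32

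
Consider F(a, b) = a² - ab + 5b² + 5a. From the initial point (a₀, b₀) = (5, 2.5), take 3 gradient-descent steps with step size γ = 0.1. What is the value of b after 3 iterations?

∇F = (2a - b + 5, -a + 10b)
(a₁, b₁) = (5, 2.5) − 0.1·(12.5, 20) = (3.75, 0.5)
(a₂, b₂) = (3.75, 0.5) − 0.1·(12, 1.25) = (2.55, 0.375)
(a₃, b₃) = (2.55, 0.375) − 0.1·(9.725, 1.2) = (1.5775, 0.255)
b = 0.255

0.255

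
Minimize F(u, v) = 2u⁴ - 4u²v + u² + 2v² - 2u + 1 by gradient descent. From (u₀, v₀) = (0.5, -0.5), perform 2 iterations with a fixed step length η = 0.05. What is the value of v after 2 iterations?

∇F = (8u³ - 8uv + 2u - 2, -4u² + 4v)
Step 1: at (0.5, -0.5), ∇F = (2, -3) → (0.5, -0.5) − 0.05·(2, -3) = (0.4, -0.35)
Step 2: at (0.4, -0.35), ∇F = (0.432, -2.04) → (0.4, -0.35) − 0.05·(0.432, -2.04) = (0.3784, -0.248)
v = -0.248

-0.248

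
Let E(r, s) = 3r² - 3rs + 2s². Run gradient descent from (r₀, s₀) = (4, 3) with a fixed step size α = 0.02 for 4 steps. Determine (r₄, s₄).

∇E = (6r - 3s, -3r + 4s)
Step 1: at (4, 3), ∇E = (15, 0) → (4, 3) − 0.02·(15, 0) = (3.7, 3)
Step 2: at (3.7, 3), ∇E = (13.2, 0.9) → (3.7, 3) − 0.02·(13.2, 0.9) = (3.436, 2.982)
Step 3: at (3.436, 2.982), ∇E = (11.67, 1.62) → (3.436, 2.982) − 0.02·(11.67, 1.62) = (3.2026, 2.9496)
Step 4: at (3.2026, 2.9496), ∇E = (10.3668, 2.1906) → (3.2026, 2.9496) − 0.02·(10.3668, 2.1906) = (2.995264, 2.905788)

(2.995264, 2.905788)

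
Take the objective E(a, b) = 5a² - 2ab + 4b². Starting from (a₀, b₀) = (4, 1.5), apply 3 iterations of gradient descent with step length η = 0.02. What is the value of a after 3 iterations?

2.184768

∇E = (10a - 2b, -2a + 8b)
Step 1: at (4, 1.5), ∇E = (37, 4) → (4, 1.5) − 0.02·(37, 4) = (3.26, 1.42)
Step 2: at (3.26, 1.42), ∇E = (29.76, 4.84) → (3.26, 1.42) − 0.02·(29.76, 4.84) = (2.6648, 1.3232)
Step 3: at (2.6648, 1.3232), ∇E = (24.0016, 5.256) → (2.6648, 1.3232) − 0.02·(24.0016, 5.256) = (2.184768, 1.21808)
a = 2.184768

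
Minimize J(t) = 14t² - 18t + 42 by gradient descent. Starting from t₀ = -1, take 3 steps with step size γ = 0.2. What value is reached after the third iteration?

160.552

J′(t) = 28t - 18
t₁ = -1 − 0.2·(-46) = 8.2
t₂ = 8.2 − 0.2·211.6 = -34.12
t₃ = -34.12 − 0.2·(-973.36) = 160.552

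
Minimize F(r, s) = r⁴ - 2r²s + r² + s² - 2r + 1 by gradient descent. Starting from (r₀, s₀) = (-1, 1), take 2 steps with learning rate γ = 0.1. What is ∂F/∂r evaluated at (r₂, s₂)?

∇F = (4r³ - 4rs + 2r - 2, -2r² + 2s)
Step 1: at (-1, 1), ∇F = (-4, 0) → (-1, 1) − 0.1·(-4, 0) = (-0.6, 1)
Step 2: at (-0.6, 1), ∇F = (-1.664, 1.28) → (-0.6, 1) − 0.1·(-1.664, 1.28) = (-0.4336, 0.872)
∂F/∂r at (-0.4336, 0.872) = -1.680885940224

-1.680885940224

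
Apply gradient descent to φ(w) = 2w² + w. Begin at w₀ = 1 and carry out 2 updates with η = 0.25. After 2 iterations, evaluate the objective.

-0.125

φ′(w) = 4w + 1
Step 1: φ′(1) = 5; w₁ = 1 − 0.25·5 = -0.25
Step 2: φ′(-0.25) = 0; w₂ = -0.25 − 0.25·0 = -0.25
φ(-0.25) = -0.125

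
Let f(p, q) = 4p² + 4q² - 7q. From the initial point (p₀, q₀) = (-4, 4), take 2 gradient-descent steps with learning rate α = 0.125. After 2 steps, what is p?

0

∇f = (8p, 8q - 7)
(p₁, q₁) = (-4, 4) − 0.125·(-32, 25) = (0, 0.875)
(p₂, q₂) = (0, 0.875) − 0.125·(0, 0) = (0, 0.875)
p = 0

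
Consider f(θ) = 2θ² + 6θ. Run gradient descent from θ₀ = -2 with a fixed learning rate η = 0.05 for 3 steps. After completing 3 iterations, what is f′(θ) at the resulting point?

-1.024

f′(θ) = 4θ + 6
θ₁ = -2 − 0.05·(-2) = -1.9
θ₂ = -1.9 − 0.05·(-1.6) = -1.82
θ₃ = -1.82 − 0.05·(-1.28) = -1.756
f′(θ) at (-1.756) = -1.024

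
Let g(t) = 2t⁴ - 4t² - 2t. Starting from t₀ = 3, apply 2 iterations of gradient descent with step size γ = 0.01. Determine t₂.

1.10152

g′(t) = 8t³ - 8t - 2
t₁ = 3 − 0.01·190 = 1.1
t₂ = 1.1 − 0.01·(-0.152) = 1.10152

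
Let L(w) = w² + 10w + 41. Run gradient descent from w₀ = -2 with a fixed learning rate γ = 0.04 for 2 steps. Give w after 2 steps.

L′(w) = 2w + 10
w₁ = -2 − 0.04·6 = -2.24
w₂ = -2.24 − 0.04·5.52 = -2.4608

-2.4608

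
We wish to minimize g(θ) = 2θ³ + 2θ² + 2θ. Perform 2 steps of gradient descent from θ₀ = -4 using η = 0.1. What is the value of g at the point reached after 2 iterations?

-1796871.987176448

g′(θ) = 6θ² + 4θ + 2
Step 1: g′(-4) = 82; θ₁ = -4 − 0.1·82 = -12.2
Step 2: g′(-12.2) = 846.24; θ₂ = -12.2 − 0.1·846.24 = -96.824
g(-96.824) = -1796871.987176448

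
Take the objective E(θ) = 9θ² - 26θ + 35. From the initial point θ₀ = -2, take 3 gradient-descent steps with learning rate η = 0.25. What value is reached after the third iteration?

E′(θ) = 18θ - 26
Step 1: E′(-2) = -62; θ₁ = -2 − 0.25·(-62) = 13.5
Step 2: E′(13.5) = 217; θ₂ = 13.5 − 0.25·217 = -40.75
Step 3: E′(-40.75) = -759.5; θ₃ = -40.75 − 0.25·(-759.5) = 149.125

149.125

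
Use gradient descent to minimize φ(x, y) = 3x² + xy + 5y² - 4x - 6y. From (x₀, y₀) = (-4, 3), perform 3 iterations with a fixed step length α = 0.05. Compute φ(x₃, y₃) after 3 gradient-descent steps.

6.785382421875

∇φ = (6x + y - 4, x + 10y - 6)
(x₁, y₁) = (-4, 3) − 0.05·(-25, 20) = (-2.75, 2)
(x₂, y₂) = (-2.75, 2) − 0.05·(-18.5, 11.25) = (-1.825, 1.4375)
(x₃, y₃) = (-1.825, 1.4375) − 0.05·(-13.5125, 6.55) = (-1.149375, 1.11)
φ(-1.149375, 1.11) = 6.785382421875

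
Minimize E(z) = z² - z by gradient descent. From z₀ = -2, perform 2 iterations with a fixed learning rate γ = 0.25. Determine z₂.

-0.125

E′(z) = 2z - 1
z₁ = -2 − 0.25·(-5) = -0.75
z₂ = -0.75 − 0.25·(-2.5) = -0.125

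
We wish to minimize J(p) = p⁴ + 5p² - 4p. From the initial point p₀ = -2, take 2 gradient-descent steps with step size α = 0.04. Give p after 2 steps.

J′(p) = 4p³ + 10p - 4
p₁ = -2 − 0.04·(-56) = 0.24
p₂ = 0.24 − 0.04·(-1.544704) = 0.30178816

0.30178816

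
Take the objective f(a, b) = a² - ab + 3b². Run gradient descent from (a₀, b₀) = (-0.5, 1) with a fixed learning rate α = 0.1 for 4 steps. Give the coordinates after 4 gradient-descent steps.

(-0.12005, -0.0059)

∇f = (2a - b, -a + 6b)
Step 1: at (-0.5, 1), ∇f = (-2, 6.5) → (-0.5, 1) − 0.1·(-2, 6.5) = (-0.3, 0.35)
Step 2: at (-0.3, 0.35), ∇f = (-0.95, 2.4) → (-0.3, 0.35) − 0.1·(-0.95, 2.4) = (-0.205, 0.11)
Step 3: at (-0.205, 0.11), ∇f = (-0.52, 0.865) → (-0.205, 0.11) − 0.1·(-0.52, 0.865) = (-0.153, 0.0235)
Step 4: at (-0.153, 0.0235), ∇f = (-0.3295, 0.294) → (-0.153, 0.0235) − 0.1·(-0.3295, 0.294) = (-0.12005, -0.0059)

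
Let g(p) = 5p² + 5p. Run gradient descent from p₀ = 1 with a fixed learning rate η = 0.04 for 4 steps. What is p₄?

g′(p) = 10p + 5
Step 1: g′(1) = 15; p₁ = 1 − 0.04·15 = 0.4
Step 2: g′(0.4) = 9; p₂ = 0.4 − 0.04·9 = 0.04
Step 3: g′(0.04) = 5.4; p₃ = 0.04 − 0.04·5.4 = -0.176
Step 4: g′(-0.176) = 3.24; p₄ = -0.176 − 0.04·3.24 = -0.3056

-0.3056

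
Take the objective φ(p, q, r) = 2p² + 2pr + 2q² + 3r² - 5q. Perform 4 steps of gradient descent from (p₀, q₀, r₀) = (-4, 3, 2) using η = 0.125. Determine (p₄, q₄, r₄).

(-0.6953125, 1.359375, 0.4296875)

∇φ = (4p + 2r, 4q - 5, 2p + 6r)
(p₁, q₁, r₁) = (-4, 3, 2) − 0.125·(-12, 7, 4) = (-2.5, 2.125, 1.5)
(p₂, q₂, r₂) = (-2.5, 2.125, 1.5) − 0.125·(-7, 3.5, 4) = (-1.625, 1.6875, 1)
(p₃, q₃, r₃) = (-1.625, 1.6875, 1) − 0.125·(-4.5, 1.75, 2.75) = (-1.0625, 1.46875, 0.65625)
(p₄, q₄, r₄) = (-1.0625, 1.46875, 0.65625) − 0.125·(-2.9375, 0.875, 1.8125) = (-0.6953125, 1.359375, 0.4296875)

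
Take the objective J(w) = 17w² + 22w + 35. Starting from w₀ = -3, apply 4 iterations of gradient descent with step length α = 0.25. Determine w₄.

-7445.5

J′(w) = 34w + 22
w₁ = -3 − 0.25·(-80) = 17
w₂ = 17 − 0.25·600 = -133
w₃ = -133 − 0.25·(-4500) = 992
w₄ = 992 − 0.25·33750 = -7445.5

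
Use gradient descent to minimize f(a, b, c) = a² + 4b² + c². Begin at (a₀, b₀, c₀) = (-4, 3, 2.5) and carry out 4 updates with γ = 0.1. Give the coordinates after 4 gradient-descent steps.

∇f = (2a, 8b, 2c)
Step 1: at (-4, 3, 2.5), ∇f = (-8, 24, 5) → (-4, 3, 2.5) − 0.1·(-8, 24, 5) = (-3.2, 0.6, 2)
Step 2: at (-3.2, 0.6, 2), ∇f = (-6.4, 4.8, 4) → (-3.2, 0.6, 2) − 0.1·(-6.4, 4.8, 4) = (-2.56, 0.12, 1.6)
Step 3: at (-2.56, 0.12, 1.6), ∇f = (-5.12, 0.96, 3.2) → (-2.56, 0.12, 1.6) − 0.1·(-5.12, 0.96, 3.2) = (-2.048, 0.024, 1.28)
Step 4: at (-2.048, 0.024, 1.28), ∇f = (-4.096, 0.192, 2.56) → (-2.048, 0.024, 1.28) − 0.1·(-4.096, 0.192, 2.56) = (-1.6384, 0.0048, 1.024)

(-1.6384, 0.0048, 1.024)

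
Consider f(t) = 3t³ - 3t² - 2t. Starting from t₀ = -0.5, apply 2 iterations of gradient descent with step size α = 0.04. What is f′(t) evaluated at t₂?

9.476804191504

f′(t) = 9t² - 6t - 2
t₁ = -0.5 − 0.04·3.25 = -0.63
t₂ = -0.63 − 0.04·5.3521 = -0.844084
f′(t) at (-0.844084) = 9.476804191504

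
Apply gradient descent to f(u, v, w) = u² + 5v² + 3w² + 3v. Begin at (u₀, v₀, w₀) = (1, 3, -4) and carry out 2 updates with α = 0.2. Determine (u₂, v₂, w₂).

∇f = (2u, 10v + 3, 6w)
Step 1: at (1, 3, -4), ∇f = (2, 33, -24) → (1, 3, -4) − 0.2·(2, 33, -24) = (0.6, -3.6, 0.8)
Step 2: at (0.6, -3.6, 0.8), ∇f = (1.2, -33, 4.8) → (0.6, -3.6, 0.8) − 0.2·(1.2, -33, 4.8) = (0.36, 3, -0.16)

(0.36, 3, -0.16)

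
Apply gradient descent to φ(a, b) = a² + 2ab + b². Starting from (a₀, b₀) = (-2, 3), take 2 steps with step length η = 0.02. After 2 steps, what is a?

∇φ = (2a + 2b, 2a + 2b)
(a₁, b₁) = (-2, 3) − 0.02·(2, 2) = (-2.04, 2.96)
(a₂, b₂) = (-2.04, 2.96) − 0.02·(1.84, 1.84) = (-2.0768, 2.9232)
a = -2.0768

-2.0768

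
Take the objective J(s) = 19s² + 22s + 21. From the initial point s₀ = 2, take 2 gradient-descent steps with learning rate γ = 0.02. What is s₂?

J′(s) = 38s + 22
s₁ = 2 − 0.02·98 = 0.04
s₂ = 0.04 − 0.02·23.52 = -0.4304

-0.4304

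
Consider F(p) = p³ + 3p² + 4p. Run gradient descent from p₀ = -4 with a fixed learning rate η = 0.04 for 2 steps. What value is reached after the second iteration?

F′(p) = 3p² + 6p + 4
Step 1: F′(-4) = 28; p₁ = -4 − 0.04·28 = -5.12
Step 2: F′(-5.12) = 51.9232; p₂ = -5.12 − 0.04·51.9232 = -7.196928

-7.196928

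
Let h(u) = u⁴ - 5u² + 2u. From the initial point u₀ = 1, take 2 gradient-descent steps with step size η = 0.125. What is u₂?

h′(u) = 4u³ - 10u + 2
Step 1: h′(1) = -4; u₁ = 1 − 0.125·(-4) = 1.5
Step 2: h′(1.5) = 0.5; u₂ = 1.5 − 0.125·0.5 = 1.4375

1.4375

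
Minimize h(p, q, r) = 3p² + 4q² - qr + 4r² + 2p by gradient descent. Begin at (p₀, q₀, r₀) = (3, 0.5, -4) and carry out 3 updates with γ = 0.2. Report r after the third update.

1.264

∇h = (6p + 2, 8q - r, -q + 8r)
Step 1: at (3, 0.5, -4), ∇h = (20, 8, -32.5) → (3, 0.5, -4) − 0.2·(20, 8, -32.5) = (-1, -1.1, 2.5)
Step 2: at (-1, -1.1, 2.5), ∇h = (-4, -11.3, 21.1) → (-1, -1.1, 2.5) − 0.2·(-4, -11.3, 21.1) = (-0.2, 1.16, -1.72)
Step 3: at (-0.2, 1.16, -1.72), ∇h = (0.8, 11, -14.92) → (-0.2, 1.16, -1.72) − 0.2·(0.8, 11, -14.92) = (-0.36, -1.04, 1.264)
r = 1.264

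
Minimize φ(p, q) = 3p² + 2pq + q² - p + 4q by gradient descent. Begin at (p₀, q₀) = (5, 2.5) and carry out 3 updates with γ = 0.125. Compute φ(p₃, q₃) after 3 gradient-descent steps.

-3.718505859375

∇φ = (6p + 2q - 1, 2p + 2q + 4)
(p₁, q₁) = (5, 2.5) − 0.125·(34, 19) = (0.75, 0.125)
(p₂, q₂) = (0.75, 0.125) − 0.125·(3.75, 5.75) = (0.28125, -0.59375)
(p₃, q₃) = (0.28125, -0.59375) − 0.125·(-0.5, 3.375) = (0.34375, -1.015625)
φ(0.34375, -1.015625) = -3.718505859375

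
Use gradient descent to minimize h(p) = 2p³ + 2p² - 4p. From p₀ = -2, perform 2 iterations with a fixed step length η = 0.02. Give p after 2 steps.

h′(p) = 6p² + 4p - 4
p₁ = -2 − 0.02·12 = -2.24
p₂ = -2.24 − 0.02·17.1456 = -2.582912

-2.582912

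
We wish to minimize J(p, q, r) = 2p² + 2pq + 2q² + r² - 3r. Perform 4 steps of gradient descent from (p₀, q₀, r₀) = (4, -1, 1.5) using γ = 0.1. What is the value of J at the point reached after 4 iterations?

-0.14400064

∇J = (4p + 2q, 2p + 4q, 2r - 3)
Step 1: at (4, -1, 1.5), ∇J = (14, 4, 0) → (4, -1, 1.5) − 0.1·(14, 4, 0) = (2.6, -1.4, 1.5)
Step 2: at (2.6, -1.4, 1.5), ∇J = (7.6, -0.4, 0) → (2.6, -1.4, 1.5) − 0.1·(7.6, -0.4, 0) = (1.84, -1.36, 1.5)
Step 3: at (1.84, -1.36, 1.5), ∇J = (4.64, -1.76, 0) → (1.84, -1.36, 1.5) − 0.1·(4.64, -1.76, 0) = (1.376, -1.184, 1.5)
Step 4: at (1.376, -1.184, 1.5), ∇J = (3.136, -1.984, 0) → (1.376, -1.184, 1.5) − 0.1·(3.136, -1.984, 0) = (1.0624, -0.9856, 1.5)
J(1.0624, -0.9856, 1.5) = -0.14400064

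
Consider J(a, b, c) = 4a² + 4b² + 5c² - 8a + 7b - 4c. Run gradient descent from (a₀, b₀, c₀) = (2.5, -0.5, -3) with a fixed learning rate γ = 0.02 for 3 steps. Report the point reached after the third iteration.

(1.889056, -0.652736, -1.3408)

∇J = (8a - 8, 8b + 7, 10c - 4)
(a₁, b₁, c₁) = (2.5, -0.5, -3) − 0.02·(12, 3, -34) = (2.26, -0.56, -2.32)
(a₂, b₂, c₂) = (2.26, -0.56, -2.32) − 0.02·(10.08, 2.52, -27.2) = (2.0584, -0.6104, -1.776)
(a₃, b₃, c₃) = (2.0584, -0.6104, -1.776) − 0.02·(8.4672, 2.1168, -21.76) = (1.889056, -0.652736, -1.3408)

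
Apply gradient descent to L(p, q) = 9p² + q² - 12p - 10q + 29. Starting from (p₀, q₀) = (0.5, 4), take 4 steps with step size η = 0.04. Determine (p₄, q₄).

∇L = (18p - 12, 2q - 10)
Step 1: at (0.5, 4), ∇L = (-3, -2) → (0.5, 4) − 0.04·(-3, -2) = (0.62, 4.08)
Step 2: at (0.62, 4.08), ∇L = (-0.84, -1.84) → (0.62, 4.08) − 0.04·(-0.84, -1.84) = (0.6536, 4.1536)
Step 3: at (0.6536, 4.1536), ∇L = (-0.2352, -1.6928) → (0.6536, 4.1536) − 0.04·(-0.2352, -1.6928) = (0.663008, 4.221312)
Step 4: at (0.663008, 4.221312), ∇L = (-0.065856, -1.557376) → (0.663008, 4.221312) − 0.04·(-0.065856, -1.557376) = (0.66564224, 4.28360704)

(0.66564224, 4.28360704)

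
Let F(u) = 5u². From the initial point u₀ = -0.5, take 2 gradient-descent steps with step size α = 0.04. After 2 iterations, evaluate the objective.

F′(u) = 10u
u₁ = -0.5 − 0.04·(-5) = -0.3
u₂ = -0.3 − 0.04·(-3) = -0.18
F(-0.18) = 0.162

0.162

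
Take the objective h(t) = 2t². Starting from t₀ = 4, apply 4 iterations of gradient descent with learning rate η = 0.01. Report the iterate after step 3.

h′(t) = 4t
Step 1: h′(4) = 16; t₁ = 4 − 0.01·16 = 3.84
Step 2: h′(3.84) = 15.36; t₂ = 3.84 − 0.01·15.36 = 3.6864
Step 3: h′(3.6864) = 14.7456; t₃ = 3.6864 − 0.01·14.7456 = 3.538944

3.538944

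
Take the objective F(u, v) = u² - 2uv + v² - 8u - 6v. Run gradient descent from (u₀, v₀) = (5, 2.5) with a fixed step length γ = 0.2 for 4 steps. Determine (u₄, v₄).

(9.6016, 9.0984)

∇F = (2u - 2v - 8, -2u + 2v - 6)
Step 1: at (5, 2.5), ∇F = (-3, -11) → (5, 2.5) − 0.2·(-3, -11) = (5.6, 4.7)
Step 2: at (5.6, 4.7), ∇F = (-6.2, -7.8) → (5.6, 4.7) − 0.2·(-6.2, -7.8) = (6.84, 6.26)
Step 3: at (6.84, 6.26), ∇F = (-6.84, -7.16) → (6.84, 6.26) − 0.2·(-6.84, -7.16) = (8.208, 7.692)
Step 4: at (8.208, 7.692), ∇F = (-6.968, -7.032) → (8.208, 7.692) − 0.2·(-6.968, -7.032) = (9.6016, 9.0984)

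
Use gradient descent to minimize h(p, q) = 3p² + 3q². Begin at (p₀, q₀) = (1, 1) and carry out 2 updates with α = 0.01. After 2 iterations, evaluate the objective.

∇h = (6p, 6q)
(p₁, q₁) = (1, 1) − 0.01·(6, 6) = (0.94, 0.94)
(p₂, q₂) = (0.94, 0.94) − 0.01·(5.64, 5.64) = (0.8836, 0.8836)
h(0.8836, 0.8836) = 4.68449376

4.68449376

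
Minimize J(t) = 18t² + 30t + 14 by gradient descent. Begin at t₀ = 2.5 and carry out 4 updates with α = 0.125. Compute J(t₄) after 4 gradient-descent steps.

J′(t) = 36t + 30
Step 1: J′(2.5) = 120; t₁ = 2.5 − 0.125·120 = -12.5
Step 2: J′(-12.5) = -420; t₂ = -12.5 − 0.125·(-420) = 40
Step 3: J′(40) = 1470; t₃ = 40 − 0.125·1470 = -143.75
Step 4: J′(-143.75) = -5145; t₄ = -143.75 − 0.125·(-5145) = 499.375
J(499.375) = 4503752.28125

4503752.28125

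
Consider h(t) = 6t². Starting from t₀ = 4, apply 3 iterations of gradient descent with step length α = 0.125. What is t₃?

h′(t) = 12t
Step 1: h′(4) = 48; t₁ = 4 − 0.125·48 = -2
Step 2: h′(-2) = -24; t₂ = -2 − 0.125·(-24) = 1
Step 3: h′(1) = 12; t₃ = 1 − 0.125·12 = -0.5

-0.5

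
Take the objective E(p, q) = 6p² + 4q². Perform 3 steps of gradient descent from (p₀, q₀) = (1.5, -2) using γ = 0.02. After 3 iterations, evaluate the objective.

∇E = (12p, 8q)
(p₁, q₁) = (1.5, -2) − 0.02·(18, -16) = (1.14, -1.68)
(p₂, q₂) = (1.14, -1.68) − 0.02·(13.68, -13.44) = (0.8664, -1.4112)
(p₃, q₃) = (0.8664, -1.4112) − 0.02·(10.3968, -11.2896) = (0.658464, -1.185408)
E(0.658464, -1.185408) = 8.222217541632

8.222217541632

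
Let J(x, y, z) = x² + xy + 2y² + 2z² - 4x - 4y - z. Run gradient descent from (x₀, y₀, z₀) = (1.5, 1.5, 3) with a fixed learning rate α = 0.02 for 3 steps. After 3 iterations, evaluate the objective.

∇J = (2x + y - 4, x + 4y - 4, 4z - 1)
(x₁, y₁, z₁) = (1.5, 1.5, 3) − 0.02·(0.5, 3.5, 11) = (1.49, 1.43, 2.78)
(x₂, y₂, z₂) = (1.49, 1.43, 2.78) − 0.02·(0.41, 3.21, 10.12) = (1.4818, 1.3658, 2.5776)
(x₃, y₃, z₃) = (1.4818, 1.3658, 2.5776) − 0.02·(0.3294, 2.945, 9.3104) = (1.475212, 1.3069, 2.391392)
J(1.475212, 1.3069, 2.391392) = 5.437851623072

5.437851623072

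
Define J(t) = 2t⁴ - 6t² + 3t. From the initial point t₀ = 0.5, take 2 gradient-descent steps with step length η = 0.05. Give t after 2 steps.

J′(t) = 8t³ - 12t + 3
t₁ = 0.5 − 0.05·(-2) = 0.6
t₂ = 0.6 − 0.05·(-2.472) = 0.7236

0.7236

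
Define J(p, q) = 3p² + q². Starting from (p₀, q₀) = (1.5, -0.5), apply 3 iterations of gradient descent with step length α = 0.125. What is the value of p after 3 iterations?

0.0234375

∇J = (6p, 2q)
(p₁, q₁) = (1.5, -0.5) − 0.125·(9, -1) = (0.375, -0.375)
(p₂, q₂) = (0.375, -0.375) − 0.125·(2.25, -0.75) = (0.09375, -0.28125)
(p₃, q₃) = (0.09375, -0.28125) − 0.125·(0.5625, -0.5625) = (0.0234375, -0.2109375)
p = 0.0234375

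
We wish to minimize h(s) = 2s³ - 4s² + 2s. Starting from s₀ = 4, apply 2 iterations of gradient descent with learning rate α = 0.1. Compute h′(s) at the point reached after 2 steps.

552.600576

h′(s) = 6s² - 8s + 2
s₁ = 4 − 0.1·66 = -2.6
s₂ = -2.6 − 0.1·63.36 = -8.936
h′(s) at (-8.936) = 552.600576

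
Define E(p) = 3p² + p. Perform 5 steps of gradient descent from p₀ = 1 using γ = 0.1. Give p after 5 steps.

E′(p) = 6p + 1
p₁ = 1 − 0.1·7 = 0.3
p₂ = 0.3 − 0.1·2.8 = 0.02
p₃ = 0.02 − 0.1·1.12 = -0.092
p₄ = -0.092 − 0.1·0.448 = -0.1368
p₅ = -0.1368 − 0.1·0.1792 = -0.15472

-0.15472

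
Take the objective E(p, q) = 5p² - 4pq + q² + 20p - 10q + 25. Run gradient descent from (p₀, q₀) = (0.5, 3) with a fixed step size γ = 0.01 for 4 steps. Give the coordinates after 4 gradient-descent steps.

∇E = (10p - 4q + 20, -4p + 2q - 10)
(p₁, q₁) = (0.5, 3) − 0.01·(13, -6) = (0.37, 3.06)
(p₂, q₂) = (0.37, 3.06) − 0.01·(11.46, -5.36) = (0.2554, 3.1136)
(p₃, q₃) = (0.2554, 3.1136) − 0.01·(10.0996, -4.7944) = (0.154404, 3.161544)
(p₄, q₄) = (0.154404, 3.161544) − 0.01·(8.897864, -4.294528) = (0.06542536, 3.20448928)

(0.06542536, 3.20448928)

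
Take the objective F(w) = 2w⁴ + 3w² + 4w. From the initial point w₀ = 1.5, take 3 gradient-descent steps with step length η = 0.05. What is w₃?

-0.5

F′(w) = 8w³ + 6w + 4
w₁ = 1.5 − 0.05·40 = -0.5
w₂ = -0.5 − 0.05·0 = -0.5
w₃ = -0.5 − 0.05·0 = -0.5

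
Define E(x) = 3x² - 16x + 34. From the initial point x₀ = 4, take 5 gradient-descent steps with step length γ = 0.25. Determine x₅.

2.625

E′(x) = 6x - 16
Step 1: E′(4) = 8; x₁ = 4 − 0.25·8 = 2
Step 2: E′(2) = -4; x₂ = 2 − 0.25·(-4) = 3
Step 3: E′(3) = 2; x₃ = 3 − 0.25·2 = 2.5
Step 4: E′(2.5) = -1; x₄ = 2.5 − 0.25·(-1) = 2.75
Step 5: E′(2.75) = 0.5; x₅ = 2.75 − 0.25·0.5 = 2.625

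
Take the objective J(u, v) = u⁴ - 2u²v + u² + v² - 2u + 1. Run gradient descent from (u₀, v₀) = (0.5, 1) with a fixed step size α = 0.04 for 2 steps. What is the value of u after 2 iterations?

0.68768

∇J = (4u³ - 4uv + 2u - 2, -2u² + 2v)
(u₁, v₁) = (0.5, 1) − 0.04·(-2.5, 1.5) = (0.6, 0.94)
(u₂, v₂) = (0.6, 0.94) − 0.04·(-2.192, 1.16) = (0.68768, 0.8936)
u = 0.68768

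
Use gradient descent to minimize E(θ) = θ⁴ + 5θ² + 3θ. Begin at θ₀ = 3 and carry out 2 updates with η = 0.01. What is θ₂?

E′(θ) = 4θ³ + 10θ + 3
θ₁ = 3 − 0.01·141 = 1.59
θ₂ = 1.59 − 0.01·34.978716 = 1.24021284

1.24021284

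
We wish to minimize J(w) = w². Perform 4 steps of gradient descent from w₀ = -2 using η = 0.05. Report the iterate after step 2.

J′(w) = 2w
Step 1: J′(-2) = -4; w₁ = -2 − 0.05·(-4) = -1.8
Step 2: J′(-1.8) = -3.6; w₂ = -1.8 − 0.05·(-3.6) = -1.62

-1.62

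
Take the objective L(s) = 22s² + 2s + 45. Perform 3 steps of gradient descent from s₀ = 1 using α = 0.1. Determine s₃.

-41.136

L′(s) = 44s + 2
Step 1: L′(1) = 46; s₁ = 1 − 0.1·46 = -3.6
Step 2: L′(-3.6) = -156.4; s₂ = -3.6 − 0.1·(-156.4) = 12.04
Step 3: L′(12.04) = 531.76; s₃ = 12.04 − 0.1·531.76 = -41.136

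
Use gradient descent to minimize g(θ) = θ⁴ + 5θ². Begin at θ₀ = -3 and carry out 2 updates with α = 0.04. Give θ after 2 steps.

g′(θ) = 4θ³ + 10θ
Step 1: g′(-3) = -138; θ₁ = -3 − 0.04·(-138) = 2.52
Step 2: g′(2.52) = 89.212032; θ₂ = 2.52 − 0.04·89.212032 = -1.04848128

-1.04848128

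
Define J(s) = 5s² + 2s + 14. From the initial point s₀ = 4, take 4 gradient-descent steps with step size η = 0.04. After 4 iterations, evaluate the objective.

J′(s) = 10s + 2
Step 1: J′(4) = 42; s₁ = 4 − 0.04·42 = 2.32
Step 2: J′(2.32) = 25.2; s₂ = 2.32 − 0.04·25.2 = 1.312
Step 3: J′(1.312) = 15.12; s₃ = 1.312 − 0.04·15.12 = 0.7072
Step 4: J′(0.7072) = 9.072; s₄ = 0.7072 − 0.04·9.072 = 0.34432
J(0.34432) = 15.281421312

15.281421312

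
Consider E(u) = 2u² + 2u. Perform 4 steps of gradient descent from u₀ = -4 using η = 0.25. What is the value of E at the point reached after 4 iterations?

-0.5

E′(u) = 4u + 2
u₁ = -4 − 0.25·(-14) = -0.5
u₂ = -0.5 − 0.25·0 = -0.5
u₃ = -0.5 − 0.25·0 = -0.5
u₄ = -0.5 − 0.25·0 = -0.5
E(-0.5) = -0.5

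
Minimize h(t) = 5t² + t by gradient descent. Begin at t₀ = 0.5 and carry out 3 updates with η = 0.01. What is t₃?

0.3374

h′(t) = 10t + 1
Step 1: h′(0.5) = 6; t₁ = 0.5 − 0.01·6 = 0.44
Step 2: h′(0.44) = 5.4; t₂ = 0.44 − 0.01·5.4 = 0.386
Step 3: h′(0.386) = 4.86; t₃ = 0.386 − 0.01·4.86 = 0.3374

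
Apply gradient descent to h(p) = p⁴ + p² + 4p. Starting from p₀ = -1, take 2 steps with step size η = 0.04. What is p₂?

-0.88180992

h′(p) = 4p³ + 2p + 4
p₁ = -1 − 0.04·(-2) = -0.92
p₂ = -0.92 − 0.04·(-0.954752) = -0.88180992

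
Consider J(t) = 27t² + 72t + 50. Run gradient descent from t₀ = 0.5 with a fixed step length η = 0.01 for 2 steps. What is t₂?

J′(t) = 54t + 72
Step 1: J′(0.5) = 99; t₁ = 0.5 − 0.01·99 = -0.49
Step 2: J′(-0.49) = 45.54; t₂ = -0.49 − 0.01·45.54 = -0.9454

-0.9454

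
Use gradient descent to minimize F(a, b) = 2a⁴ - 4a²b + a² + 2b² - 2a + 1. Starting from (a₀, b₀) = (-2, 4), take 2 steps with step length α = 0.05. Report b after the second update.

3.778

∇F = (8a³ - 8ab + 2a - 2, -4a² + 4b)
Step 1: at (-2, 4), ∇F = (-6, 0) → (-2, 4) − 0.05·(-6, 0) = (-1.7, 4)
Step 2: at (-1.7, 4), ∇F = (9.696, 4.44) → (-1.7, 4) − 0.05·(9.696, 4.44) = (-2.1848, 3.778)
b = 3.778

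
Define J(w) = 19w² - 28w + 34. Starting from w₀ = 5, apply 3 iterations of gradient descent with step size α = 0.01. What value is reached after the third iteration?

1.752872

J′(w) = 38w - 28
w₁ = 5 − 0.01·162 = 3.38
w₂ = 3.38 − 0.01·100.44 = 2.3756
w₃ = 2.3756 − 0.01·62.2728 = 1.752872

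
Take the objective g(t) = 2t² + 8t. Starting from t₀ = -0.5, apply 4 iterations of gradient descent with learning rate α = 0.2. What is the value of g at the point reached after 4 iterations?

-7.99998848

g′(t) = 4t + 8
t₁ = -0.5 − 0.2·6 = -1.7
t₂ = -1.7 − 0.2·1.2 = -1.94
t₃ = -1.94 − 0.2·0.24 = -1.988
t₄ = -1.988 − 0.2·0.048 = -1.9976
g(-1.9976) = -7.99998848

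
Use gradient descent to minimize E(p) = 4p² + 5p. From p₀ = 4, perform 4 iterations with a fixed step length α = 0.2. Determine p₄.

E′(p) = 8p + 5
p₁ = 4 − 0.2·37 = -3.4
p₂ = -3.4 − 0.2·(-22.2) = 1.04
p₃ = 1.04 − 0.2·13.32 = -1.624
p₄ = -1.624 − 0.2·(-7.992) = -0.0256

-0.0256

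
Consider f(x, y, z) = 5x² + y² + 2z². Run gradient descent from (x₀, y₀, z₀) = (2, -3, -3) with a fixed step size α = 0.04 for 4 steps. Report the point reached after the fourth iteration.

∇f = (10x, 2y, 4z)
(x₁, y₁, z₁) = (2, -3, -3) − 0.04·(20, -6, -12) = (1.2, -2.76, -2.52)
(x₂, y₂, z₂) = (1.2, -2.76, -2.52) − 0.04·(12, -5.52, -10.08) = (0.72, -2.5392, -2.1168)
(x₃, y₃, z₃) = (0.72, -2.5392, -2.1168) − 0.04·(7.2, -5.0784, -8.4672) = (0.432, -2.336064, -1.778112)
(x₄, y₄, z₄) = (0.432, -2.336064, -1.778112) − 0.04·(4.32, -4.672128, -7.112448) = (0.2592, -2.14917888, -1.49361408)

(0.2592, -2.14917888, -1.49361408)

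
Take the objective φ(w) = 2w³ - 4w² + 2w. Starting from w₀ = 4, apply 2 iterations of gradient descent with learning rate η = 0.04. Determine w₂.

φ′(w) = 6w² - 8w + 2
w₁ = 4 − 0.04·66 = 1.36
w₂ = 1.36 − 0.04·2.2176 = 1.271296

1.271296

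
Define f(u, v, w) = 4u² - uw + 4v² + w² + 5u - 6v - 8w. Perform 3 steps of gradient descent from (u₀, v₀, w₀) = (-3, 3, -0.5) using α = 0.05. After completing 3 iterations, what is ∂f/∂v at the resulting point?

∇f = (8u - w + 5, 8v - 6, -u + 2w - 8)
Step 1: at (-3, 3, -0.5), ∇f = (-18.5, 18, -6) → (-3, 3, -0.5) − 0.05·(-18.5, 18, -6) = (-2.075, 2.1, -0.2)
Step 2: at (-2.075, 2.1, -0.2), ∇f = (-11.4, 10.8, -6.325) → (-2.075, 2.1, -0.2) − 0.05·(-11.4, 10.8, -6.325) = (-1.505, 1.56, 0.11625)
Step 3: at (-1.505, 1.56, 0.11625), ∇f = (-7.15625, 6.48, -6.2625) → (-1.505, 1.56, 0.11625) − 0.05·(-7.15625, 6.48, -6.2625) = (-1.1471875, 1.236, 0.429375)
∂f/∂v at (-1.1471875, 1.236, 0.429375) = 3.888

3.888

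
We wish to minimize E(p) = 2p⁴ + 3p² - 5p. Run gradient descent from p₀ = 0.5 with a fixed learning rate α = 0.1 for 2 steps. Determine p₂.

E′(p) = 8p³ + 6p - 5
Step 1: E′(0.5) = -1; p₁ = 0.5 − 0.1·(-1) = 0.6
Step 2: E′(0.6) = 0.328; p₂ = 0.6 − 0.1·0.328 = 0.5672

0.5672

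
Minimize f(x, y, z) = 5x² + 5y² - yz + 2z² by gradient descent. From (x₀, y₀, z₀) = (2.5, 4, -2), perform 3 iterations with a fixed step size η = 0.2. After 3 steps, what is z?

∇f = (10x, 10y - z, -y + 4z)
(x₁, y₁, z₁) = (2.5, 4, -2) − 0.2·(25, 42, -12) = (-2.5, -4.4, 0.4)
(x₂, y₂, z₂) = (-2.5, -4.4, 0.4) − 0.2·(-25, -44.4, 6) = (2.5, 4.48, -0.8)
(x₃, y₃, z₃) = (2.5, 4.48, -0.8) − 0.2·(25, 45.6, -7.68) = (-2.5, -4.64, 0.736)
z = 0.736

0.736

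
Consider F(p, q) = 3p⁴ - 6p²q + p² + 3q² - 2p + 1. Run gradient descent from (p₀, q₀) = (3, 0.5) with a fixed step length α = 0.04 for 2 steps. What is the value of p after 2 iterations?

∇F = (12p³ - 12pq + 2p - 2, -6p² + 6q)
(p₁, q₁) = (3, 0.5) − 0.04·(310, -51) = (-9.4, 2.54)
(p₂, q₂) = (-9.4, 2.54) − 0.04·(-9701.296, -514.92) = (378.65184, 23.1368)
p = 378.65184

378.65184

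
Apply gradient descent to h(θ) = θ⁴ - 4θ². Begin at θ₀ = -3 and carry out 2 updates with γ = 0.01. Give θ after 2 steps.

-1.92969216

h′(θ) = 4θ³ - 8θ
Step 1: h′(-3) = -84; θ₁ = -3 − 0.01·(-84) = -2.16
Step 2: h′(-2.16) = -23.030784; θ₂ = -2.16 − 0.01·(-23.030784) = -1.92969216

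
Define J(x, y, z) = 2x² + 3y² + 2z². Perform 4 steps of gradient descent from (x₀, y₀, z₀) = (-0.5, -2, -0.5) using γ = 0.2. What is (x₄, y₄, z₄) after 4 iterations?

∇J = (4x, 6y, 4z)
Step 1: at (-0.5, -2, -0.5), ∇J = (-2, -12, -2) → (-0.5, -2, -0.5) − 0.2·(-2, -12, -2) = (-0.1, 0.4, -0.1)
Step 2: at (-0.1, 0.4, -0.1), ∇J = (-0.4, 2.4, -0.4) → (-0.1, 0.4, -0.1) − 0.2·(-0.4, 2.4, -0.4) = (-0.02, -0.08, -0.02)
Step 3: at (-0.02, -0.08, -0.02), ∇J = (-0.08, -0.48, -0.08) → (-0.02, -0.08, -0.02) − 0.2·(-0.08, -0.48, -0.08) = (-0.004, 0.016, -0.004)
Step 4: at (-0.004, 0.016, -0.004), ∇J = (-0.016, 0.096, -0.016) → (-0.004, 0.016, -0.004) − 0.2·(-0.016, 0.096, -0.016) = (-0.0008, -0.0032, -0.0008)

(-0.0008, -0.0032, -0.0008)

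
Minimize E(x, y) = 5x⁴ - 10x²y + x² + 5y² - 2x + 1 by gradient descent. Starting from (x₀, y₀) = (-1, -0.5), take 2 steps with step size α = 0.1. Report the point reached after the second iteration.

∇E = (20x³ - 20xy + 2x - 2, -10x² + 10y)
Step 1: at (-1, -0.5), ∇E = (-34, -15) → (-1, -0.5) − 0.1·(-34, -15) = (2.4, 1)
Step 2: at (2.4, 1), ∇E = (231.28, -47.6) → (2.4, 1) − 0.1·(231.28, -47.6) = (-20.728, 5.76)

(-20.728, 5.76)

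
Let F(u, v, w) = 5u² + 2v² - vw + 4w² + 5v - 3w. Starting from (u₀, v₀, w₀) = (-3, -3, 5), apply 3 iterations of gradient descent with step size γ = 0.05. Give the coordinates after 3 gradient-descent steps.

(-0.375, -1.7745, 1.147)

∇F = (10u, 4v - w + 5, -v + 8w - 3)
Step 1: at (-3, -3, 5), ∇F = (-30, -12, 40) → (-3, -3, 5) − 0.05·(-30, -12, 40) = (-1.5, -2.4, 3)
Step 2: at (-1.5, -2.4, 3), ∇F = (-15, -7.6, 23.4) → (-1.5, -2.4, 3) − 0.05·(-15, -7.6, 23.4) = (-0.75, -2.02, 1.83)
Step 3: at (-0.75, -2.02, 1.83), ∇F = (-7.5, -4.91, 13.66) → (-0.75, -2.02, 1.83) − 0.05·(-7.5, -4.91, 13.66) = (-0.375, -1.7745, 1.147)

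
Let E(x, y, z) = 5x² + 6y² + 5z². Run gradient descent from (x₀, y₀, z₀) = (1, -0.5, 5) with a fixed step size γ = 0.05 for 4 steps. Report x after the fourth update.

0.0625

∇E = (10x, 12y, 10z)
Step 1: at (1, -0.5, 5), ∇E = (10, -6, 50) → (1, -0.5, 5) − 0.05·(10, -6, 50) = (0.5, -0.2, 2.5)
Step 2: at (0.5, -0.2, 2.5), ∇E = (5, -2.4, 25) → (0.5, -0.2, 2.5) − 0.05·(5, -2.4, 25) = (0.25, -0.08, 1.25)
Step 3: at (0.25, -0.08, 1.25), ∇E = (2.5, -0.96, 12.5) → (0.25, -0.08, 1.25) − 0.05·(2.5, -0.96, 12.5) = (0.125, -0.032, 0.625)
Step 4: at (0.125, -0.032, 0.625), ∇E = (1.25, -0.384, 6.25) → (0.125, -0.032, 0.625) − 0.05·(1.25, -0.384, 6.25) = (0.0625, -0.0128, 0.3125)
x = 0.0625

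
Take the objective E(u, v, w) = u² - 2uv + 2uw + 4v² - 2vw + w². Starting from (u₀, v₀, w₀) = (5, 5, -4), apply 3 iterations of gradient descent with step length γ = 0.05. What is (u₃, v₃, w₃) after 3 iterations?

∇E = (2u - 2v + 2w, -2u + 8v - 2w, 2u - 2v + 2w)
(u₁, v₁, w₁) = (5, 5, -4) − 0.05·(-8, 38, -8) = (5.4, 3.1, -3.6)
(u₂, v₂, w₂) = (5.4, 3.1, -3.6) − 0.05·(-2.6, 21.2, -2.6) = (5.53, 2.04, -3.47)
(u₃, v₃, w₃) = (5.53, 2.04, -3.47) − 0.05·(0.04, 12.2, 0.04) = (5.528, 1.43, -3.472)

(5.528, 1.43, -3.472)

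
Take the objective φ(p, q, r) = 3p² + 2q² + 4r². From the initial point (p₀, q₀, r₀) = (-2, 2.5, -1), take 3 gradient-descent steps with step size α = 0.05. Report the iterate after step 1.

∇φ = (6p, 4q, 8r)
Step 1: at (-2, 2.5, -1), ∇φ = (-12, 10, -8) → (-2, 2.5, -1) − 0.05·(-12, 10, -8) = (-1.4, 2, -0.6)

(-1.4, 2, -0.6)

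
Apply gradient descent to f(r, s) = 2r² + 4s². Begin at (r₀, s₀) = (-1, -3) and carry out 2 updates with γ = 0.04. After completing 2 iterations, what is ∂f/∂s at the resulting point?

∇f = (4r, 8s)
(r₁, s₁) = (-1, -3) − 0.04·(-4, -24) = (-0.84, -2.04)
(r₂, s₂) = (-0.84, -2.04) − 0.04·(-3.36, -16.32) = (-0.7056, -1.3872)
∂f/∂s at (-0.7056, -1.3872) = -11.0976

-11.0976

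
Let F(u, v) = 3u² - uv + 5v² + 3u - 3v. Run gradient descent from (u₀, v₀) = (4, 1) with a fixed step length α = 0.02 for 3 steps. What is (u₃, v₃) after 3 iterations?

∇F = (6u - v + 3, -u + 10v - 3)
Step 1: at (4, 1), ∇F = (26, 3) → (4, 1) − 0.02·(26, 3) = (3.48, 0.94)
Step 2: at (3.48, 0.94), ∇F = (22.94, 2.92) → (3.48, 0.94) − 0.02·(22.94, 2.92) = (3.0212, 0.8816)
Step 3: at (3.0212, 0.8816), ∇F = (20.2456, 2.7948) → (3.0212, 0.8816) − 0.02·(20.2456, 2.7948) = (2.616288, 0.825704)

(2.616288, 0.825704)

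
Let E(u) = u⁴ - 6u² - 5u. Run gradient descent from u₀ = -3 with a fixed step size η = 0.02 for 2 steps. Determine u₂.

E′(u) = 4u³ - 12u - 5
Step 1: E′(-3) = -77; u₁ = -3 − 0.02·(-77) = -1.46
Step 2: E′(-1.46) = 0.071456; u₂ = -1.46 − 0.02·0.071456 = -1.46142912

-1.46142912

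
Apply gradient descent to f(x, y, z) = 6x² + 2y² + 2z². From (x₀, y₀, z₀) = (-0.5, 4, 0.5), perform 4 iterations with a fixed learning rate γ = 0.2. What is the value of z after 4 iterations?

∇f = (12x, 4y, 4z)
Step 1: at (-0.5, 4, 0.5), ∇f = (-6, 16, 2) → (-0.5, 4, 0.5) − 0.2·(-6, 16, 2) = (0.7, 0.8, 0.1)
Step 2: at (0.7, 0.8, 0.1), ∇f = (8.4, 3.2, 0.4) → (0.7, 0.8, 0.1) − 0.2·(8.4, 3.2, 0.4) = (-0.98, 0.16, 0.02)
Step 3: at (-0.98, 0.16, 0.02), ∇f = (-11.76, 0.64, 0.08) → (-0.98, 0.16, 0.02) − 0.2·(-11.76, 0.64, 0.08) = (1.372, 0.032, 0.004)
Step 4: at (1.372, 0.032, 0.004), ∇f = (16.464, 0.128, 0.016) → (1.372, 0.032, 0.004) − 0.2·(16.464, 0.128, 0.016) = (-1.9208, 0.0064, 0.0008)
z = 0.0008

0.0008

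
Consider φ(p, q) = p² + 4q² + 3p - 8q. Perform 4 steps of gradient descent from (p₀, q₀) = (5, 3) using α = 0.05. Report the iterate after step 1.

∇φ = (2p + 3, 8q - 8)
(p₁, q₁) = (5, 3) − 0.05·(13, 16) = (4.35, 2.2)

(4.35, 2.2)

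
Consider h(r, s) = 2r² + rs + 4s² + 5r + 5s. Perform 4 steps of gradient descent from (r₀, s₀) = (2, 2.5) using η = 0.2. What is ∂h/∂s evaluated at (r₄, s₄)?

∇h = (4r + s + 5, r + 8s + 5)
(r₁, s₁) = (2, 2.5) − 0.2·(15.5, 27) = (-1.1, -2.9)
(r₂, s₂) = (-1.1, -2.9) − 0.2·(-2.3, -19.3) = (-0.64, 0.96)
(r₃, s₃) = (-0.64, 0.96) − 0.2·(3.4, 12.04) = (-1.32, -1.448)
(r₄, s₄) = (-1.32, -1.448) − 0.2·(-1.728, -7.904) = (-0.9744, 0.1328)
∂h/∂s at (-0.9744, 0.1328) = 5.088

5.088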